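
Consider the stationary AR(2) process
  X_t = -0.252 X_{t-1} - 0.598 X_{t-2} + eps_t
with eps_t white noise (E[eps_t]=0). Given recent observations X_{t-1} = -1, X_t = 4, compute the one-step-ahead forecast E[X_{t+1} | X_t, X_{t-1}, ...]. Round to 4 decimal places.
E[X_{t+1} \mid \mathcal F_t] = -0.4100

For an AR(p) model X_t = c + sum_i phi_i X_{t-i} + eps_t, the
one-step-ahead conditional mean is
  E[X_{t+1} | X_t, ...] = c + sum_i phi_i X_{t+1-i}.
Substitute known values:
  E[X_{t+1} | ...] = (-0.252) * (4) + (-0.598) * (-1)
                   = -0.4100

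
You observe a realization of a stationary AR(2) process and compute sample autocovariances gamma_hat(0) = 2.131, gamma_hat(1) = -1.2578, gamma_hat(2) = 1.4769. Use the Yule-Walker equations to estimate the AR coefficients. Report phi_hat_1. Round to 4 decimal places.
\hat\phi_{1} = -0.2780

The Yule-Walker equations for an AR(p) process read, in matrix form,
  Gamma_p phi = r_p,   with   (Gamma_p)_{ij} = gamma(|i - j|),
                       (r_p)_i = gamma(i),   i,j = 1..p.
Substitute the sample gammas (Toeplitz matrix and right-hand side of size 2):
  Gamma_p = [[2.131, -1.2578], [-1.2578, 2.131]]
  r_p     = [-1.2578, 1.4769]
Written out:
  2.131 phi_1 - 1.2578 phi_2 = -1.2578
  -1.2578 phi_1 + 2.131 phi_2 = 1.4769
Solve by Cramer's rule:
  det = gamma(0)^2 - gamma(1)^2 = (2.131)^2 - (-1.2578)^2 = 4.541161 - 1.58206084 = 2.95910016
  phi_hat_1 = [gamma(1) gamma(0) - gamma(1) gamma(2)] / det = [(-1.2578)(2.131) - (-1.2578)(1.4769)] / 2.95910016 = -0.82272698 / 2.95910016 = -0.278
  phi_hat_2 = [gamma(0) gamma(2) - gamma(1)^2] / det = [(2.131)(1.4769) - (-1.2578)^2] / 2.95910016 = 1.56521306 / 2.95910016 = 0.5289
So phi_hat = [-0.2780, 0.5289].
Therefore phi_hat_1 = -0.2780.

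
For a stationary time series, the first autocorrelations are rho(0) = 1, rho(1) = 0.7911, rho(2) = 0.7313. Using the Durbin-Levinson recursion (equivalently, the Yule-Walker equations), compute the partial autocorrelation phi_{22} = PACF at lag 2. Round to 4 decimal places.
\phi_{22} = 0.2819

The PACF at lag k is phi_{kk}, the last component of the solution
to the Yule-Walker system G_k phi = r_k where
  (G_k)_{ij} = rho(|i - j|), (r_k)_i = rho(i), i,j = 1..k.
Equivalently, Durbin-Levinson gives phi_{kk} iteratively:
  phi_{11} = rho(1)
  phi_{kk} = [rho(k) - sum_{j=1..k-1} phi_{k-1,j} rho(k-j)]
            / [1 - sum_{j=1..k-1} phi_{k-1,j} rho(j)],
  phi_{k,j} = phi_{k-1,j} - phi_{kk} phi_{k-1,k-j},  j = 1..k-1.
Step k = 1:
  phi_11 = rho(1) = 0.7911.
Step k = 2:
  phi_22 = [rho(2) - phi_11 rho(1)] / [1 - phi_11 rho(1)] = [0.7313 - (0.7911)(0.7911)] / [1 - (0.7911)(0.7911)]
         = 0.10546079 / 0.37416079 = 0.2819.
Therefore phi_{22} = 0.2819.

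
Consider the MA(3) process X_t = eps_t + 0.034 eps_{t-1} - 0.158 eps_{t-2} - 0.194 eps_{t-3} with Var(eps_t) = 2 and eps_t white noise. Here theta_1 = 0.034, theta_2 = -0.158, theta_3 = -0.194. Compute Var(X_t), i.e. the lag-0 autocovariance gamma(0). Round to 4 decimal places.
\gamma(0) = 2.1275

For an MA(q) process X_t = eps_t + sum_i theta_i eps_{t-i} with
Var(eps_t) = sigma^2, the variance is
  gamma(0) = sigma^2 * (1 + sum_i theta_i^2).
  sum_i theta_i^2 = (0.034)^2 + (-0.158)^2 + (-0.194)^2 = 0.001156 + 0.024964 + 0.037636 = 0.063756.
  gamma(0) = 2 * (1 + 0.063756) = 2 * 1.063756 = 2.127512, which rounds to 2.1275.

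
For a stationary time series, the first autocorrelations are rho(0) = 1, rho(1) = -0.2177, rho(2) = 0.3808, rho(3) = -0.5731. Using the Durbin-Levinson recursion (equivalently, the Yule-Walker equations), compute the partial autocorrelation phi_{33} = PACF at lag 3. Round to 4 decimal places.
\phi_{33} = -0.5300

The PACF at lag k is phi_{kk}, the last component of the solution
to the Yule-Walker system G_k phi = r_k where
  (G_k)_{ij} = rho(|i - j|), (r_k)_i = rho(i), i,j = 1..k.
Equivalently, Durbin-Levinson gives phi_{kk} iteratively:
  phi_{11} = rho(1)
  phi_{kk} = [rho(k) - sum_{j=1..k-1} phi_{k-1,j} rho(k-j)]
            / [1 - sum_{j=1..k-1} phi_{k-1,j} rho(j)],
  phi_{k,j} = phi_{k-1,j} - phi_{kk} phi_{k-1,k-j},  j = 1..k-1.
Step k = 1:
  phi_11 = rho(1) = -0.2177.
Step k = 2:
  phi_22 = [rho(2) - phi_11 rho(1)] / [1 - phi_11 rho(1)] = [0.3808 - (-0.2177)(-0.2177)] / [1 - (-0.2177)(-0.2177)]
         = 0.33340671 / 0.95260671 = 0.349994.
  Update: phi_21 = phi_11 - phi_22 phi_11 = -0.2177 - (0.349994)(-0.2177) = -0.141506.
Step k = 3:
  phi_33 = [rho(3) - phi_21 rho(2) - phi_22 rho(1)] / [1 - phi_21 rho(1) - phi_22 rho(2)]
    numerator   = -0.5731 - (-0.141506)(0.3808) - (0.349994)(-0.2177) = -0.44302069
    denominator = 1 - (-0.141506)(-0.2177) - (0.349994)(0.3808) = 0.83591633
  phi_33 = -0.44302069 / 0.83591633 = -0.53.
Therefore phi_{33} = -0.5300.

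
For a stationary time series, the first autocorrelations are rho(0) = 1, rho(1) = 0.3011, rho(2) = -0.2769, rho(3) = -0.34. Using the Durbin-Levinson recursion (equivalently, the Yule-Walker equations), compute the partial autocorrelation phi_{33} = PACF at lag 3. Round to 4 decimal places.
\phi_{33} = -0.1330

The PACF at lag k is phi_{kk}, the last component of the solution
to the Yule-Walker system G_k phi = r_k where
  (G_k)_{ij} = rho(|i - j|), (r_k)_i = rho(i), i,j = 1..k.
Equivalently, Durbin-Levinson gives phi_{kk} iteratively:
  phi_{11} = rho(1)
  phi_{kk} = [rho(k) - sum_{j=1..k-1} phi_{k-1,j} rho(k-j)]
            / [1 - sum_{j=1..k-1} phi_{k-1,j} rho(j)],
  phi_{k,j} = phi_{k-1,j} - phi_{kk} phi_{k-1,k-j},  j = 1..k-1.
Step k = 1:
  phi_11 = rho(1) = 0.3011.
Step k = 2:
  phi_22 = [rho(2) - phi_11 rho(1)] / [1 - phi_11 rho(1)] = [-0.2769 - (0.3011)(0.3011)] / [1 - (0.3011)(0.3011)]
         = -0.36756121 / 0.90933879 = -0.404207.
  Update: phi_21 = phi_11 - phi_22 phi_11 = 0.3011 - (-0.404207)(0.3011) = 0.422807.
Step k = 3:
  phi_33 = [rho(3) - phi_21 rho(2) - phi_22 rho(1)] / [1 - phi_21 rho(1) - phi_22 rho(2)]
    numerator   = -0.34 - (0.422807)(-0.2769) - (-0.404207)(0.3011) = -0.10121804
    denominator = 1 - (0.422807)(0.3011) - (-0.404207)(-0.2769) = 0.76076793
  phi_33 = -0.10121804 / 0.76076793 = -0.133.
Therefore phi_{33} = -0.1330.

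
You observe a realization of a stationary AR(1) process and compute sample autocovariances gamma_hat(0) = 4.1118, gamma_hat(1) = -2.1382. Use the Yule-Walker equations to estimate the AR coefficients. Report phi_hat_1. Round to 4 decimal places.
\hat\phi_{1} = -0.5200

The Yule-Walker equations for an AR(p) process read, in matrix form,
  Gamma_p phi = r_p,   with   (Gamma_p)_{ij} = gamma(|i - j|),
                       (r_p)_i = gamma(i),   i,j = 1..p.
Substitute the sample gammas (Toeplitz matrix and right-hand side of size 1):
  Gamma_p = [[4.1118]]
  r_p     = [-2.1382]
With p = 1 this is the single equation gamma(0) phi_1 = gamma(1):
  phi_hat_1 = gamma(1) / gamma(0) = -2.1382 / 4.1118 = -0.5200.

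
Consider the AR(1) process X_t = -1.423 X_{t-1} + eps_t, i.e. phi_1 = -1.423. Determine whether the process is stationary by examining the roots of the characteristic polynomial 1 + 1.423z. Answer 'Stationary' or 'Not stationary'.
\text{Not stationary}

The AR(p) characteristic polynomial is P(z) = 1 + 1.423z.
Stationarity requires all roots to lie outside the unit circle, i.e. |z| > 1 for every root.
This is linear in z: 1 + (1.423) z = 0  =>  z = -1/(1.423) = -0.702741,  |z| = 0.702741.
Moduli of all roots: 0.7027.
All moduli strictly greater than 1? No.
Verdict: Not stationary.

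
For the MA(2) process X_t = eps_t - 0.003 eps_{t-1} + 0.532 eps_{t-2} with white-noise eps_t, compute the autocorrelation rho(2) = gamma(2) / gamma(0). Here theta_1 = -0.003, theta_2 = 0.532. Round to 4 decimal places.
\rho(2) = 0.4146

For an MA(q) process with theta_0 = 1, the autocovariance is
  gamma(k) = sigma^2 * sum_{i=0..q-k} theta_i * theta_{i+k},
and rho(k) = gamma(k) / gamma(0). Sigma^2 cancels.
  numerator   = (1)*(0.532) = 0.532.
  denominator = (1)^2 + (-0.003)^2 + (0.532)^2 = 1.283033.
  rho(2) = 0.532 / 1.283033 = 0.4146.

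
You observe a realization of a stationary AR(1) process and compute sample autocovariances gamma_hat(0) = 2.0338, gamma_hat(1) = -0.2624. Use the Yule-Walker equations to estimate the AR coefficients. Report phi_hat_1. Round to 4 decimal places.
\hat\phi_{1} = -0.1290

The Yule-Walker equations for an AR(p) process read, in matrix form,
  Gamma_p phi = r_p,   with   (Gamma_p)_{ij} = gamma(|i - j|),
                       (r_p)_i = gamma(i),   i,j = 1..p.
Substitute the sample gammas (Toeplitz matrix and right-hand side of size 1):
  Gamma_p = [[2.0338]]
  r_p     = [-0.2624]
With p = 1 this is the single equation gamma(0) phi_1 = gamma(1):
  phi_hat_1 = gamma(1) / gamma(0) = -0.2624 / 2.0338 = -0.1290.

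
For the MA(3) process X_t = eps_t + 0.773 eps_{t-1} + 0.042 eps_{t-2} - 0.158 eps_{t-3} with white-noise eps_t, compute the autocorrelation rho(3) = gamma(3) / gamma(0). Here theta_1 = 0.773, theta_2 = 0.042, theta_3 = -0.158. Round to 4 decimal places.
\rho(3) = -0.0973

For an MA(q) process with theta_0 = 1, the autocovariance is
  gamma(k) = sigma^2 * sum_{i=0..q-k} theta_i * theta_{i+k},
and rho(k) = gamma(k) / gamma(0). Sigma^2 cancels.
  numerator   = (1)*(-0.158) = -0.158.
  denominator = (1)^2 + (0.773)^2 + (0.042)^2 + (-0.158)^2 = 1.624257.
  rho(3) = -0.158 / 1.624257 = -0.0973.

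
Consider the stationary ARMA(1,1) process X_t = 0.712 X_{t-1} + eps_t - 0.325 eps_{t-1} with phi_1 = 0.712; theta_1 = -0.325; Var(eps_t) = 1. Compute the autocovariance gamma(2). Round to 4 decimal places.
\gamma(2) = 0.4295

Multiply the model equation by X_{t-k} and take expectations. With theta_0 = psi_0 = 1 and psi_j the MA(infinity) weights, this gives
  gamma(k) - sum_i phi_i gamma(k-i) = c_k,
  c_k = sigma^2 * sum_{j=k..q} theta_j psi_{j-k}   (c_k = 0 for k > q),
using gamma(-m) = gamma(m).
psi-weights needed (psi_j = theta_j + sum_i phi_i psi_{j-i}):
  psi_1 = theta_1 + phi_1 = -0.325 + (0.712) = 0.387
Right-hand sides:
  c_0 = sigma^2 (1 + theta_1 psi_1) = 1 * (1 + (-0.325)(0.387)) = 1 * 0.874225 = 0.874225
  c_1 = sigma^2 theta_1 = 1 * (-0.325) = -0.325
  c_2 = 0
Equations for k = 0 and k = 1 (AR order 1):
  gamma(0) = phi_1 gamma(1) + c_0
  gamma(1) = phi_1 gamma(0) + c_1
Substituting the second into the first: gamma(0) (1 - phi_1^2) = c_0 + phi_1 c_1, so
  gamma(0) = (c_0 + phi_1 c_1) / (1 - phi_1^2) = (0.874225 + (0.712)(-0.325)) / (1 - (0.712)^2) = 0.642825 / 0.493056 = 1.303757.
  gamma(1) = phi_1 gamma(0) + c_1 = (0.712)(1.303757) + (-0.325) = 0.603275.
For k = 2 (> q): gamma(2) = phi_1 gamma(1) = (0.712)(0.603275) = 0.429532.
Therefore gamma(2) = 0.4295 (to 4 decimal places).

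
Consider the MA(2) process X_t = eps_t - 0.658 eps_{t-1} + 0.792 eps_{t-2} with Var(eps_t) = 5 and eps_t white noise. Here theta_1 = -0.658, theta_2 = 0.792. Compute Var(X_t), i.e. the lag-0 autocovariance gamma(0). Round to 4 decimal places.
\gamma(0) = 10.3011

For an MA(q) process X_t = eps_t + sum_i theta_i eps_{t-i} with
Var(eps_t) = sigma^2, the variance is
  gamma(0) = sigma^2 * (1 + sum_i theta_i^2).
  sum_i theta_i^2 = (-0.658)^2 + (0.792)^2 = 0.432964 + 0.627264 = 1.060228.
  gamma(0) = 5 * (1 + 1.060228) = 5 * 2.060228 = 10.30114, which rounds to 10.3011.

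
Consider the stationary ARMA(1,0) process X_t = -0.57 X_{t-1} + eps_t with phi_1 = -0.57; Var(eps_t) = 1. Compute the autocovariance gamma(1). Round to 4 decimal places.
\gamma(1) = -0.8443

Multiply the model equation by X_{t-k} and take expectations. With theta_0 = psi_0 = 1 and psi_j the MA(infinity) weights, this gives
  gamma(k) - sum_i phi_i gamma(k-i) = c_k,
  c_k = sigma^2 * sum_{j=k..q} theta_j psi_{j-k}   (c_k = 0 for k > q),
using gamma(-m) = gamma(m).
Pure AR (q = 0): c_0 = sigma^2 = 1, c_k = 0 for k >= 1.
Equations for k = 0 and k = 1 (AR order 1):
  gamma(0) = phi_1 gamma(1) + c_0
  gamma(1) = phi_1 gamma(0) + c_1
Substituting the second into the first: gamma(0) (1 - phi_1^2) = c_0 + phi_1 c_1, so
  gamma(0) = c_0 / (1 - phi_1^2) = 1 / (1 - (-0.57)^2) = 1 / 0.6751 = 1.481262.
  gamma(1) = phi_1 gamma(0) = (-0.57)(1.481262) = -0.844319.
Therefore gamma(1) = -0.8443 (to 4 decimal places).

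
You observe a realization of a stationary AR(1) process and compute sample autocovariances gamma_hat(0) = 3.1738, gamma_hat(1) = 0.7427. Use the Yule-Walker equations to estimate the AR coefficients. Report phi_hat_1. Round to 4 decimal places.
\hat\phi_{1} = 0.2340

The Yule-Walker equations for an AR(p) process read, in matrix form,
  Gamma_p phi = r_p,   with   (Gamma_p)_{ij} = gamma(|i - j|),
                       (r_p)_i = gamma(i),   i,j = 1..p.
Substitute the sample gammas (Toeplitz matrix and right-hand side of size 1):
  Gamma_p = [[3.1738]]
  r_p     = [0.7427]
With p = 1 this is the single equation gamma(0) phi_1 = gamma(1):
  phi_hat_1 = gamma(1) / gamma(0) = 0.7427 / 3.1738 = 0.2340.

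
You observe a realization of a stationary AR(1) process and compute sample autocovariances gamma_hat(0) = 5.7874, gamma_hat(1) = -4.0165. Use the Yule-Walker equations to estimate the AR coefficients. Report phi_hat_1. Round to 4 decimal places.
\hat\phi_{1} = -0.6940

The Yule-Walker equations for an AR(p) process read, in matrix form,
  Gamma_p phi = r_p,   with   (Gamma_p)_{ij} = gamma(|i - j|),
                       (r_p)_i = gamma(i),   i,j = 1..p.
Substitute the sample gammas (Toeplitz matrix and right-hand side of size 1):
  Gamma_p = [[5.7874]]
  r_p     = [-4.0165]
With p = 1 this is the single equation gamma(0) phi_1 = gamma(1):
  phi_hat_1 = gamma(1) / gamma(0) = -4.0165 / 5.7874 = -0.6940.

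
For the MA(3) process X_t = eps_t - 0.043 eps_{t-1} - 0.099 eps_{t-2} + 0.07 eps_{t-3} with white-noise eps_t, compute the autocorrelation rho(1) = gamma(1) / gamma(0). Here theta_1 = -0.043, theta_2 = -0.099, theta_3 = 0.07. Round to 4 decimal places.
\rho(1) = -0.0449

For an MA(q) process with theta_0 = 1, the autocovariance is
  gamma(k) = sigma^2 * sum_{i=0..q-k} theta_i * theta_{i+k},
and rho(k) = gamma(k) / gamma(0). Sigma^2 cancels.
  numerator   = (1)*(-0.043) + (-0.043)*(-0.099) + (-0.099)*(0.07) = -0.045673.
  denominator = (1)^2 + (-0.043)^2 + (-0.099)^2 + (0.07)^2 = 1.01655.
  rho(1) = -0.045673 / 1.01655 = -0.0449.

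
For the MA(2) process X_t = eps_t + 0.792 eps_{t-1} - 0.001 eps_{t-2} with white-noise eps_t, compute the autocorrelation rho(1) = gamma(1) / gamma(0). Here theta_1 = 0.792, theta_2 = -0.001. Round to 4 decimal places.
\rho(1) = 0.4862

For an MA(q) process with theta_0 = 1, the autocovariance is
  gamma(k) = sigma^2 * sum_{i=0..q-k} theta_i * theta_{i+k},
and rho(k) = gamma(k) / gamma(0). Sigma^2 cancels.
  numerator   = (1)*(0.792) + (0.792)*(-0.001) = 0.791208.
  denominator = (1)^2 + (0.792)^2 + (-0.001)^2 = 1.627265.
  rho(1) = 0.791208 / 1.627265 = 0.4862.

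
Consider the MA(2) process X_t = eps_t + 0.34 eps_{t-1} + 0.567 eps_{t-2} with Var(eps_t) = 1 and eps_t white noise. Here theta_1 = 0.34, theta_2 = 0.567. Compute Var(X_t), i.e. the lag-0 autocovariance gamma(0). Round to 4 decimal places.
\gamma(0) = 1.4371

For an MA(q) process X_t = eps_t + sum_i theta_i eps_{t-i} with
Var(eps_t) = sigma^2, the variance is
  gamma(0) = sigma^2 * (1 + sum_i theta_i^2).
  sum_i theta_i^2 = (0.34)^2 + (0.567)^2 = 0.1156 + 0.321489 = 0.437089.
  gamma(0) = 1 * (1 + 0.437089) = 1 * 1.437089 = 1.437089, which rounds to 1.4371.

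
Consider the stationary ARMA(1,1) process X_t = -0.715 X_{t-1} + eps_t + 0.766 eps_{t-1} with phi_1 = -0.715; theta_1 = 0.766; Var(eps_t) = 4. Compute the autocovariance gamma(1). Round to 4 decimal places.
\gamma(1) = 0.1888

Multiply the model equation by X_{t-k} and take expectations. With theta_0 = psi_0 = 1 and psi_j the MA(infinity) weights, this gives
  gamma(k) - sum_i phi_i gamma(k-i) = c_k,
  c_k = sigma^2 * sum_{j=k..q} theta_j psi_{j-k}   (c_k = 0 for k > q),
using gamma(-m) = gamma(m).
psi-weights needed (psi_j = theta_j + sum_i phi_i psi_{j-i}):
  psi_1 = theta_1 + phi_1 = 0.766 + (-0.715) = 0.051
Right-hand sides:
  c_0 = sigma^2 (1 + theta_1 psi_1) = 4 * (1 + (0.766)(0.051)) = 4 * 1.039066 = 4.156264
  c_1 = sigma^2 theta_1 = 4 * (0.766) = 3.064
  c_2 = 0
Equations for k = 0 and k = 1 (AR order 1):
  gamma(0) = phi_1 gamma(1) + c_0
  gamma(1) = phi_1 gamma(0) + c_1
Substituting the second into the first: gamma(0) (1 - phi_1^2) = c_0 + phi_1 c_1, so
  gamma(0) = (c_0 + phi_1 c_1) / (1 - phi_1^2) = (4.156264 + (-0.715)(3.064)) / (1 - (-0.715)^2) = 1.965504 / 0.488775 = 4.021286.
  gamma(1) = phi_1 gamma(0) + c_1 = (-0.715)(4.021286) + (3.064) = 0.188781.
Therefore gamma(1) = 0.1888 (to 4 decimal places).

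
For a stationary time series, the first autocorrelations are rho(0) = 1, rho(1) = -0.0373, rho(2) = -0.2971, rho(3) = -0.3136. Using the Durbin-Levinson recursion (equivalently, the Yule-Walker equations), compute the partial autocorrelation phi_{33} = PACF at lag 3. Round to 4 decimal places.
\phi_{33} = -0.3729

The PACF at lag k is phi_{kk}, the last component of the solution
to the Yule-Walker system G_k phi = r_k where
  (G_k)_{ij} = rho(|i - j|), (r_k)_i = rho(i), i,j = 1..k.
Equivalently, Durbin-Levinson gives phi_{kk} iteratively:
  phi_{11} = rho(1)
  phi_{kk} = [rho(k) - sum_{j=1..k-1} phi_{k-1,j} rho(k-j)]
            / [1 - sum_{j=1..k-1} phi_{k-1,j} rho(j)],
  phi_{k,j} = phi_{k-1,j} - phi_{kk} phi_{k-1,k-j},  j = 1..k-1.
Step k = 1:
  phi_11 = rho(1) = -0.0373.
Step k = 2:
  phi_22 = [rho(2) - phi_11 rho(1)] / [1 - phi_11 rho(1)] = [-0.2971 - (-0.0373)(-0.0373)] / [1 - (-0.0373)(-0.0373)]
         = -0.29849129 / 0.99860871 = -0.298907.
  Update: phi_21 = phi_11 - phi_22 phi_11 = -0.0373 - (-0.298907)(-0.0373) = -0.048449.
Step k = 3:
  phi_33 = [rho(3) - phi_21 rho(2) - phi_22 rho(1)] / [1 - phi_21 rho(1) - phi_22 rho(2)]
    numerator   = -0.3136 - (-0.048449)(-0.2971) - (-0.298907)(-0.0373) = -0.33914351
    denominator = 1 - (-0.048449)(-0.0373) - (-0.298907)(-0.2971) = 0.90938753
  phi_33 = -0.33914351 / 0.90938753 = -0.3729.
Therefore phi_{33} = -0.3729.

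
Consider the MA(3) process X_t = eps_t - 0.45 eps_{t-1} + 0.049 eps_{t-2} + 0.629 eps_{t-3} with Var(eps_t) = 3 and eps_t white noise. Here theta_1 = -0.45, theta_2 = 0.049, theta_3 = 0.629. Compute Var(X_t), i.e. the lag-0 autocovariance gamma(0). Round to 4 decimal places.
\gamma(0) = 4.8016

For an MA(q) process X_t = eps_t + sum_i theta_i eps_{t-i} with
Var(eps_t) = sigma^2, the variance is
  gamma(0) = sigma^2 * (1 + sum_i theta_i^2).
  sum_i theta_i^2 = (-0.45)^2 + (0.049)^2 + (0.629)^2 = 0.2025 + 0.002401 + 0.395641 = 0.600542.
  gamma(0) = 3 * (1 + 0.600542) = 3 * 1.600542 = 4.801626, which rounds to 4.8016.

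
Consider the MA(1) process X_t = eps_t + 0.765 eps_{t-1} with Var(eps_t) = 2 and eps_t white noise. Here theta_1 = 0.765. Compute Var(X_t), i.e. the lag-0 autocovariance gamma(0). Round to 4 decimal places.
\gamma(0) = 3.1705

For an MA(q) process X_t = eps_t + sum_i theta_i eps_{t-i} with
Var(eps_t) = sigma^2, the variance is
  gamma(0) = sigma^2 * (1 + sum_i theta_i^2).
  sum_i theta_i^2 = (0.765)^2 = 0.585225.
  gamma(0) = 2 * (1 + 0.585225) = 2 * 1.585225 = 3.17045, which rounds to 3.1705.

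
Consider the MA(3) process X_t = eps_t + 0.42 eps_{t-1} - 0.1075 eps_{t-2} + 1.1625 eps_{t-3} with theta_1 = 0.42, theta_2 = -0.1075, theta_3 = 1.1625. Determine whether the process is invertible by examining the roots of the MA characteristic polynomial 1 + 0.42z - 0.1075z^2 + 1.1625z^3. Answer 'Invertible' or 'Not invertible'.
\text{Not invertible}

The MA(q) characteristic polynomial is P(z) = 1 + 0.42z - 0.1075z^2 + 1.1625z^3.
Invertibility requires all roots to lie outside the unit circle, i.e. |z| > 1 for every root.
Degree 3: look for a simple real root z0 first, then factor out (1 - z/z0) and solve the remaining quadratic.
Testing z0 = -0.8: P(-0.8) = 1 + (0.42)(-0.8) + (-0.1075)(-0.8)^2 + (1.1625)(-0.8)^3
  = 1 + (-0.336) + (-0.0688) + (-0.5952) = 0.  So z_0 = -0.8 is a root, |z_0| = 0.8.
Divide out the factor (1 + 1.25 z) = (1 - z/z0) (since 1/z0 = -1.25):
  P(z) = (1 + 1.25 z)(1 + (-0.83) z + (0.93) z^2)
  [check: z-coef -0.83 - (-1.25) = 0.42; z^2-coef 0.93 - (-1.25)(-0.83) = -0.1075; z^3-coef -(-1.25)(0.93) = 1.1625.]
Remaining roots from the quadratic factor 1 + (-0.83) z + (0.93) z^2:
  Set 1 + (-0.83) z + (0.93) z^2 = 0, i.e. a z^2 + b z + c = 0 with a = 0.93, b = -0.83, c = 1.
  Discriminant D = b^2 - 4ac = (-0.83)^2 - 4*(0.93)*1 = 0.6889 - (3.72) = -3.0311.
  D < 0, so the roots are the complex-conjugate pair z = (-b +/- i sqrt(-D)) / (2a) = 0.4462 +/- 0.936i.
  For a conjugate pair |z|^2 = z * conj(z) = (product of roots) = c/a = 1/(0.93) = 1.075269, so |z| = sqrt(1.075269) = 1.037 for both roots.
Moduli of all roots: 0.8000, 1.0370, 1.0370.
All moduli strictly greater than 1? No.
Verdict: Not invertible.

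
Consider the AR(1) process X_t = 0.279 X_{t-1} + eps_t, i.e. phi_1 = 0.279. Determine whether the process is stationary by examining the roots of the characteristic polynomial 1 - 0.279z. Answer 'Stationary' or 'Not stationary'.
\text{Stationary}

The AR(p) characteristic polynomial is P(z) = 1 - 0.279z.
Stationarity requires all roots to lie outside the unit circle, i.e. |z| > 1 for every root.
This is linear in z: 1 + (-0.279) z = 0  =>  z = -1/(-0.279) = 3.584229,  |z| = 3.584229.
Moduli of all roots: 3.5842.
All moduli strictly greater than 1? Yes.
Verdict: Stationary.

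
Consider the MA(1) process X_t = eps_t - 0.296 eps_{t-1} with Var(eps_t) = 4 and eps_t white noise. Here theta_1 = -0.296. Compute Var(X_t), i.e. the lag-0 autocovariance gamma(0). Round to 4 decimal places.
\gamma(0) = 4.3505

For an MA(q) process X_t = eps_t + sum_i theta_i eps_{t-i} with
Var(eps_t) = sigma^2, the variance is
  gamma(0) = sigma^2 * (1 + sum_i theta_i^2).
  sum_i theta_i^2 = (-0.296)^2 = 0.087616.
  gamma(0) = 4 * (1 + 0.087616) = 4 * 1.087616 = 4.350464, which rounds to 4.3505.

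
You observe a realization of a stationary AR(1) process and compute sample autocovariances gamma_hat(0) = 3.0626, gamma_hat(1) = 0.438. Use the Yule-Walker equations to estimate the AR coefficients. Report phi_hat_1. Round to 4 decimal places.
\hat\phi_{1} = 0.1430

The Yule-Walker equations for an AR(p) process read, in matrix form,
  Gamma_p phi = r_p,   with   (Gamma_p)_{ij} = gamma(|i - j|),
                       (r_p)_i = gamma(i),   i,j = 1..p.
Substitute the sample gammas (Toeplitz matrix and right-hand side of size 1):
  Gamma_p = [[3.0626]]
  r_p     = [0.438]
With p = 1 this is the single equation gamma(0) phi_1 = gamma(1):
  phi_hat_1 = gamma(1) / gamma(0) = 0.438 / 3.0626 = 0.1430.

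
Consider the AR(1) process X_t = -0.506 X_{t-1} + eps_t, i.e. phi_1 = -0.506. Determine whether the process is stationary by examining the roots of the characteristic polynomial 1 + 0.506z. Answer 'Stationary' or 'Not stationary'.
\text{Stationary}

The AR(p) characteristic polynomial is P(z) = 1 + 0.506z.
Stationarity requires all roots to lie outside the unit circle, i.e. |z| > 1 for every root.
This is linear in z: 1 + (0.506) z = 0  =>  z = -1/(0.506) = -1.976285,  |z| = 1.976285.
Moduli of all roots: 1.9763.
All moduli strictly greater than 1? Yes.
Verdict: Stationary.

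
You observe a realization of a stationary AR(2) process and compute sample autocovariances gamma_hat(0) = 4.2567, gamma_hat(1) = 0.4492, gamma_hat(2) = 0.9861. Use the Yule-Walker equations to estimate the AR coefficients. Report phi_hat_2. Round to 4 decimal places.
\hat\phi_{2} = 0.2230

The Yule-Walker equations for an AR(p) process read, in matrix form,
  Gamma_p phi = r_p,   with   (Gamma_p)_{ij} = gamma(|i - j|),
                       (r_p)_i = gamma(i),   i,j = 1..p.
Substitute the sample gammas (Toeplitz matrix and right-hand side of size 2):
  Gamma_p = [[4.2567, 0.4492], [0.4492, 4.2567]]
  r_p     = [0.4492, 0.9861]
Written out:
  4.2567 phi_1 + 0.4492 phi_2 = 0.4492
  0.4492 phi_1 + 4.2567 phi_2 = 0.9861
Solve by Cramer's rule:
  det = gamma(0)^2 - gamma(1)^2 = (4.2567)^2 - (0.4492)^2 = 18.11949489 - 0.20178064 = 17.91771425
  phi_hat_1 = [gamma(1) gamma(0) - gamma(1) gamma(2)] / det = [(0.4492)(4.2567) - (0.4492)(0.9861)] / 17.91771425 = 1.46915352 / 17.91771425 = 0.082
  phi_hat_2 = [gamma(0) gamma(2) - gamma(1)^2] / det = [(4.2567)(0.9861) - (0.4492)^2] / 17.91771425 = 3.99575123 / 17.91771425 = 0.223
So phi_hat = [0.0820, 0.2230].
Therefore phi_hat_2 = 0.2230.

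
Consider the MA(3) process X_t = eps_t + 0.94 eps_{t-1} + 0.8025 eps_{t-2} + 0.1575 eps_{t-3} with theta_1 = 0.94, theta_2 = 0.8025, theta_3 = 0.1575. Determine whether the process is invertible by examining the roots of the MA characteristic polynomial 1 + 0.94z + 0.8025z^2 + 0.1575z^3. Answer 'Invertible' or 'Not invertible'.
\text{Invertible}

The MA(q) characteristic polynomial is P(z) = 1 + 0.94z + 0.8025z^2 + 0.1575z^3.
Invertibility requires all roots to lie outside the unit circle, i.e. |z| > 1 for every root.
Degree 3: look for a simple real root z0 first, then factor out (1 - z/z0) and solve the remaining quadratic.
Testing z0 = -4: P(-4) = 1 + (0.94)(-4) + (0.8025)(-4)^2 + (0.1575)(-4)^3
  = 1 + (-3.76) + (12.84) + (-10.08) = 0.  So z_0 = -4 is a root, |z_0| = 4.
Divide out the factor (1 + 0.25 z) = (1 - z/z0) (since 1/z0 = -0.25):
  P(z) = (1 + 0.25 z)(1 + (0.69) z + (0.63) z^2)
  [check: z-coef 0.69 - (-0.25) = 0.94; z^2-coef 0.63 - (-0.25)(0.69) = 0.8025; z^3-coef -(-0.25)(0.63) = 0.1575.]
Remaining roots from the quadratic factor 1 + (0.69) z + (0.63) z^2:
  Set 1 + (0.69) z + (0.63) z^2 = 0, i.e. a z^2 + b z + c = 0 with a = 0.63, b = 0.69, c = 1.
  Discriminant D = b^2 - 4ac = (0.69)^2 - 4*(0.63)*1 = 0.4761 - (2.52) = -2.0439.
  D < 0, so the roots are the complex-conjugate pair z = (-b +/- i sqrt(-D)) / (2a) = -0.5476 +/- 1.1346i.
  For a conjugate pair |z|^2 = z * conj(z) = (product of roots) = c/a = 1/(0.63) = 1.587302, so |z| = sqrt(1.587302) = 1.2599 for both roots.
Moduli of all roots: 4.0000, 1.2599, 1.2599.
All moduli strictly greater than 1? Yes.
Verdict: Invertible.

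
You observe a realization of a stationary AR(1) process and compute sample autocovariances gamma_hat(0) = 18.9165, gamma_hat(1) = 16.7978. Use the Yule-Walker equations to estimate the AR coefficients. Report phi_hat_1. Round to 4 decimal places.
\hat\phi_{1} = 0.8880

The Yule-Walker equations for an AR(p) process read, in matrix form,
  Gamma_p phi = r_p,   with   (Gamma_p)_{ij} = gamma(|i - j|),
                       (r_p)_i = gamma(i),   i,j = 1..p.
Substitute the sample gammas (Toeplitz matrix and right-hand side of size 1):
  Gamma_p = [[18.9165]]
  r_p     = [16.7978]
With p = 1 this is the single equation gamma(0) phi_1 = gamma(1):
  phi_hat_1 = gamma(1) / gamma(0) = 16.7978 / 18.9165 = 0.8880.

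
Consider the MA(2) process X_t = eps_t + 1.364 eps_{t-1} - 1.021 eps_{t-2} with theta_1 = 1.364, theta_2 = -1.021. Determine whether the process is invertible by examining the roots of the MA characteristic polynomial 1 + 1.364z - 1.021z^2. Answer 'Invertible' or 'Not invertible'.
\text{Not invertible}

The MA(q) characteristic polynomial is P(z) = 1 + 1.364z - 1.021z^2.
Invertibility requires all roots to lie outside the unit circle, i.e. |z| > 1 for every root.
Set 1 + (1.364) z + (-1.021) z^2 = 0, i.e. a z^2 + b z + c = 0 with a = -1.021, b = 1.364, c = 1.
Discriminant D = b^2 - 4ac = (1.364)^2 - 4*(-1.021)*1 = 1.860496 - (-4.084) = 5.944496.
D >= 0, so the roots are real: z = (-b +/- sqrt(D)) / (2a) = (-1.364 +/- 2.438134) / (-2.042).
  z_1 = (-1.364 + 2.438134) / (-2.042) = -0.526,   |z_1| = 0.526.
  z_2 = (-1.364 - 2.438134) / (-2.042) = 1.862,   |z_2| = 1.862.
Moduli of all roots: 0.5260, 1.8620.
All moduli strictly greater than 1? No.
Verdict: Not invertible.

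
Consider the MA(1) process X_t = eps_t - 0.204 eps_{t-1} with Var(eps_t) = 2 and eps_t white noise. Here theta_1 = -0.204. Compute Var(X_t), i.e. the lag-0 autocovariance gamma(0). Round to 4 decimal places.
\gamma(0) = 2.0832

For an MA(q) process X_t = eps_t + sum_i theta_i eps_{t-i} with
Var(eps_t) = sigma^2, the variance is
  gamma(0) = sigma^2 * (1 + sum_i theta_i^2).
  sum_i theta_i^2 = (-0.204)^2 = 0.041616.
  gamma(0) = 2 * (1 + 0.041616) = 2 * 1.041616 = 2.083232, which rounds to 2.0832.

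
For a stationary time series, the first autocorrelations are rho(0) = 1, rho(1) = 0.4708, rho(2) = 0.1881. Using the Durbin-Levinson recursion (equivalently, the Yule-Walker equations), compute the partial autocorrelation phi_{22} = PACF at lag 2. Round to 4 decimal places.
\phi_{22} = -0.0431

The PACF at lag k is phi_{kk}, the last component of the solution
to the Yule-Walker system G_k phi = r_k where
  (G_k)_{ij} = rho(|i - j|), (r_k)_i = rho(i), i,j = 1..k.
Equivalently, Durbin-Levinson gives phi_{kk} iteratively:
  phi_{11} = rho(1)
  phi_{kk} = [rho(k) - sum_{j=1..k-1} phi_{k-1,j} rho(k-j)]
            / [1 - sum_{j=1..k-1} phi_{k-1,j} rho(j)],
  phi_{k,j} = phi_{k-1,j} - phi_{kk} phi_{k-1,k-j},  j = 1..k-1.
Step k = 1:
  phi_11 = rho(1) = 0.4708.
Step k = 2:
  phi_22 = [rho(2) - phi_11 rho(1)] / [1 - phi_11 rho(1)] = [0.1881 - (0.4708)(0.4708)] / [1 - (0.4708)(0.4708)]
         = -0.03355264 / 0.77834736 = -0.0431.
Therefore phi_{22} = -0.0431.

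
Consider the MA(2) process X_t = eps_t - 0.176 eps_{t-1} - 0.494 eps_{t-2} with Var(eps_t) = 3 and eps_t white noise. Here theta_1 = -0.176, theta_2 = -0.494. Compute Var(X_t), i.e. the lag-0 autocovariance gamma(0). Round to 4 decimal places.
\gamma(0) = 3.8250

For an MA(q) process X_t = eps_t + sum_i theta_i eps_{t-i} with
Var(eps_t) = sigma^2, the variance is
  gamma(0) = sigma^2 * (1 + sum_i theta_i^2).
  sum_i theta_i^2 = (-0.176)^2 + (-0.494)^2 = 0.030976 + 0.244036 = 0.275012.
  gamma(0) = 3 * (1 + 0.275012) = 3 * 1.275012 = 3.825036, which rounds to 3.8250.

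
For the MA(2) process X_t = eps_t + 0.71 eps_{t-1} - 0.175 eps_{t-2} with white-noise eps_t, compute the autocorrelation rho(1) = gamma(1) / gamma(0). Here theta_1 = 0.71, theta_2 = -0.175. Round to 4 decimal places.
\rho(1) = 0.3817

For an MA(q) process with theta_0 = 1, the autocovariance is
  gamma(k) = sigma^2 * sum_{i=0..q-k} theta_i * theta_{i+k},
and rho(k) = gamma(k) / gamma(0). Sigma^2 cancels.
  numerator   = (1)*(0.71) + (0.71)*(-0.175) = 0.58575.
  denominator = (1)^2 + (0.71)^2 + (-0.175)^2 = 1.534725.
  rho(1) = 0.58575 / 1.534725 = 0.3817.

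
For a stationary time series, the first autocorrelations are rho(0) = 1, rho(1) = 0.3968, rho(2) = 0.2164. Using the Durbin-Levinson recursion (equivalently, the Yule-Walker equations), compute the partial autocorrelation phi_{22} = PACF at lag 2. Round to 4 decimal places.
\phi_{22} = 0.0700

The PACF at lag k is phi_{kk}, the last component of the solution
to the Yule-Walker system G_k phi = r_k where
  (G_k)_{ij} = rho(|i - j|), (r_k)_i = rho(i), i,j = 1..k.
Equivalently, Durbin-Levinson gives phi_{kk} iteratively:
  phi_{11} = rho(1)
  phi_{kk} = [rho(k) - sum_{j=1..k-1} phi_{k-1,j} rho(k-j)]
            / [1 - sum_{j=1..k-1} phi_{k-1,j} rho(j)],
  phi_{k,j} = phi_{k-1,j} - phi_{kk} phi_{k-1,k-j},  j = 1..k-1.
Step k = 1:
  phi_11 = rho(1) = 0.3968.
Step k = 2:
  phi_22 = [rho(2) - phi_11 rho(1)] / [1 - phi_11 rho(1)] = [0.2164 - (0.3968)(0.3968)] / [1 - (0.3968)(0.3968)]
         = 0.05894976 / 0.84254976 = 0.07.
Therefore phi_{22} = 0.0700.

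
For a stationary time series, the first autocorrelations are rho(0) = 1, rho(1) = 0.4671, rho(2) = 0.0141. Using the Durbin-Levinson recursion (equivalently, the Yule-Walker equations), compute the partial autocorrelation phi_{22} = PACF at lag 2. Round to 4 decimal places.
\phi_{22} = -0.2610

The PACF at lag k is phi_{kk}, the last component of the solution
to the Yule-Walker system G_k phi = r_k where
  (G_k)_{ij} = rho(|i - j|), (r_k)_i = rho(i), i,j = 1..k.
Equivalently, Durbin-Levinson gives phi_{kk} iteratively:
  phi_{11} = rho(1)
  phi_{kk} = [rho(k) - sum_{j=1..k-1} phi_{k-1,j} rho(k-j)]
            / [1 - sum_{j=1..k-1} phi_{k-1,j} rho(j)],
  phi_{k,j} = phi_{k-1,j} - phi_{kk} phi_{k-1,k-j},  j = 1..k-1.
Step k = 1:
  phi_11 = rho(1) = 0.4671.
Step k = 2:
  phi_22 = [rho(2) - phi_11 rho(1)] / [1 - phi_11 rho(1)] = [0.0141 - (0.4671)(0.4671)] / [1 - (0.4671)(0.4671)]
         = -0.20408241 / 0.78181759 = -0.261.
Therefore phi_{22} = -0.2610.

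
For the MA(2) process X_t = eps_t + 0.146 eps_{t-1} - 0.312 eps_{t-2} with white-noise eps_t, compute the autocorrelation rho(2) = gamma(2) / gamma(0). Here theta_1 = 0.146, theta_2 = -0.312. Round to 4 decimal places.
\rho(2) = -0.2789

For an MA(q) process with theta_0 = 1, the autocovariance is
  gamma(k) = sigma^2 * sum_{i=0..q-k} theta_i * theta_{i+k},
and rho(k) = gamma(k) / gamma(0). Sigma^2 cancels.
  numerator   = (1)*(-0.312) = -0.312.
  denominator = (1)^2 + (0.146)^2 + (-0.312)^2 = 1.11866.
  rho(2) = -0.312 / 1.11866 = -0.2789.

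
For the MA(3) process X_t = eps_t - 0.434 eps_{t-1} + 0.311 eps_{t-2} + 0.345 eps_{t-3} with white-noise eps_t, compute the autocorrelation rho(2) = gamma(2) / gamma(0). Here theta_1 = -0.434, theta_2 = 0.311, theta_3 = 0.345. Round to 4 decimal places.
\rho(2) = 0.1149

For an MA(q) process with theta_0 = 1, the autocovariance is
  gamma(k) = sigma^2 * sum_{i=0..q-k} theta_i * theta_{i+k},
and rho(k) = gamma(k) / gamma(0). Sigma^2 cancels.
  numerator   = (1)*(0.311) + (-0.434)*(0.345) = 0.16127.
  denominator = (1)^2 + (-0.434)^2 + (0.311)^2 + (0.345)^2 = 1.404102.
  rho(2) = 0.16127 / 1.404102 = 0.1149.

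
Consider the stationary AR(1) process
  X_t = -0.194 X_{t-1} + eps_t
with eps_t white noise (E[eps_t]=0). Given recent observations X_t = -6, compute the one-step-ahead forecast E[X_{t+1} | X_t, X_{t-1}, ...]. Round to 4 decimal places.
E[X_{t+1} \mid \mathcal F_t] = 1.1640

For an AR(p) model X_t = c + sum_i phi_i X_{t-i} + eps_t, the
one-step-ahead conditional mean is
  E[X_{t+1} | X_t, ...] = c + sum_i phi_i X_{t+1-i}.
Substitute known values:
  E[X_{t+1} | ...] = (-0.194) * (-6)
                   = 1.1640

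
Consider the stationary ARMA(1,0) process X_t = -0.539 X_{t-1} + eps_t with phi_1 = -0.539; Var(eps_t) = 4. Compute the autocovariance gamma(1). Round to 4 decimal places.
\gamma(1) = -3.0388

Multiply the model equation by X_{t-k} and take expectations. With theta_0 = psi_0 = 1 and psi_j the MA(infinity) weights, this gives
  gamma(k) - sum_i phi_i gamma(k-i) = c_k,
  c_k = sigma^2 * sum_{j=k..q} theta_j psi_{j-k}   (c_k = 0 for k > q),
using gamma(-m) = gamma(m).
Pure AR (q = 0): c_0 = sigma^2 = 4, c_k = 0 for k >= 1.
Equations for k = 0 and k = 1 (AR order 1):
  gamma(0) = phi_1 gamma(1) + c_0
  gamma(1) = phi_1 gamma(0) + c_1
Substituting the second into the first: gamma(0) (1 - phi_1^2) = c_0 + phi_1 c_1, so
  gamma(0) = c_0 / (1 - phi_1^2) = 4 / (1 - (-0.539)^2) = 4 / 0.709479 = 5.63794.
  gamma(1) = phi_1 gamma(0) = (-0.539)(5.63794) = -3.03885.
Therefore gamma(1) = -3.0388 (to 4 decimal places).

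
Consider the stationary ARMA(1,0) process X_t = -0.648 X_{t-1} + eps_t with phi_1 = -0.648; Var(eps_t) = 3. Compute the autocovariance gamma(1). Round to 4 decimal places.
\gamma(1) = -3.3512

Multiply the model equation by X_{t-k} and take expectations. With theta_0 = psi_0 = 1 and psi_j the MA(infinity) weights, this gives
  gamma(k) - sum_i phi_i gamma(k-i) = c_k,
  c_k = sigma^2 * sum_{j=k..q} theta_j psi_{j-k}   (c_k = 0 for k > q),
using gamma(-m) = gamma(m).
Pure AR (q = 0): c_0 = sigma^2 = 3, c_k = 0 for k >= 1.
Equations for k = 0 and k = 1 (AR order 1):
  gamma(0) = phi_1 gamma(1) + c_0
  gamma(1) = phi_1 gamma(0) + c_1
Substituting the second into the first: gamma(0) (1 - phi_1^2) = c_0 + phi_1 c_1, so
  gamma(0) = c_0 / (1 - phi_1^2) = 3 / (1 - (-0.648)^2) = 3 / 0.580096 = 5.171558.
  gamma(1) = phi_1 gamma(0) = (-0.648)(5.171558) = -3.351169.
Therefore gamma(1) = -3.3512 (to 4 decimal places).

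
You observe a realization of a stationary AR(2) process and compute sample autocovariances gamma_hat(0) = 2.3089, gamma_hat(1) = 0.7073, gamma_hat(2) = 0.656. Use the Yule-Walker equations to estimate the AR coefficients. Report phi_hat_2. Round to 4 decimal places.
\hat\phi_{2} = 0.2100

The Yule-Walker equations for an AR(p) process read, in matrix form,
  Gamma_p phi = r_p,   with   (Gamma_p)_{ij} = gamma(|i - j|),
                       (r_p)_i = gamma(i),   i,j = 1..p.
Substitute the sample gammas (Toeplitz matrix and right-hand side of size 2):
  Gamma_p = [[2.3089, 0.7073], [0.7073, 2.3089]]
  r_p     = [0.7073, 0.656]
Written out:
  2.3089 phi_1 + 0.7073 phi_2 = 0.7073
  0.7073 phi_1 + 2.3089 phi_2 = 0.656
Solve by Cramer's rule:
  det = gamma(0)^2 - gamma(1)^2 = (2.3089)^2 - (0.7073)^2 = 5.33101921 - 0.50027329 = 4.83074592
  phi_hat_1 = [gamma(1) gamma(0) - gamma(1) gamma(2)] / det = [(0.7073)(2.3089) - (0.7073)(0.656)] / 4.83074592 = 1.16909617 / 4.83074592 = 0.242
  phi_hat_2 = [gamma(0) gamma(2) - gamma(1)^2] / det = [(2.3089)(0.656) - (0.7073)^2] / 4.83074592 = 1.01436511 / 4.83074592 = 0.21
So phi_hat = [0.2420, 0.2100].
Therefore phi_hat_2 = 0.2100.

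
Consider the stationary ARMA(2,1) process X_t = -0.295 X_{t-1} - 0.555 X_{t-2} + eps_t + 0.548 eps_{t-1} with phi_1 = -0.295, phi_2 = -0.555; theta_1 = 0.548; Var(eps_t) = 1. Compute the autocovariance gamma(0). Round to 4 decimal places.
\gamma(0) = 1.6376

Multiply the model equation by X_{t-k} and take expectations. With theta_0 = psi_0 = 1 and psi_j the MA(infinity) weights, this gives
  gamma(k) - sum_i phi_i gamma(k-i) = c_k,
  c_k = sigma^2 * sum_{j=k..q} theta_j psi_{j-k}   (c_k = 0 for k > q),
using gamma(-m) = gamma(m).
psi-weights needed (psi_j = theta_j + sum_i phi_i psi_{j-i}):
  psi_1 = theta_1 + phi_1 = 0.548 + (-0.295) = 0.253
Right-hand sides:
  c_0 = sigma^2 (1 + theta_1 psi_1) = 1 * (1 + (0.548)(0.253)) = 1 * 1.138644 = 1.138644
  c_1 = sigma^2 theta_1 = 1 * (0.548) = 0.548
  c_2 = 0
Equations for k = 0, 1, 2 (AR order 2, c_2 = 0):
  (E0) gamma(0) = phi_1 gamma(1) + phi_2 gamma(2) + c_0
  (E1) gamma(1) = phi_1 gamma(0) + phi_2 gamma(1) + c_1
  (E2) gamma(2) = phi_1 gamma(1) + phi_2 gamma(0)
From (E1): gamma(1) = A gamma(0) + B with
  A = phi_1 / (1 - phi_2) = -0.295 / 1.555 = -0.189711,   B = c_1 / (1 - phi_2) = 0.548 / 1.555 = 0.352412.
Insert (E2) into (E0): gamma(0) (1 - phi_2^2) = phi_1 (1 + phi_2) gamma(1) + c_0.
  phi_1 (1 + phi_2) = (-0.295)(0.445) = -0.131275,   1 - phi_2^2 = 0.691975.
Replace gamma(1) by A gamma(0) + B and collect gamma(0):
  gamma(0) [0.691975 - (-0.131275)(-0.189711)] = (-0.131275)(0.352412) + 1.138644
  gamma(0) * 0.667071 = 1.092381
  gamma(0) = 1.092381 / 0.667071 = 1.637579.
Therefore gamma(0) = 1.6376 (to 4 decimal places).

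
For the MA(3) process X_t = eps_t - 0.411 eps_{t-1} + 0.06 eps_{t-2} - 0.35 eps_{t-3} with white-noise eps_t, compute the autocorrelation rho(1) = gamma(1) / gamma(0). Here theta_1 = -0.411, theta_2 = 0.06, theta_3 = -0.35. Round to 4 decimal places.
\rho(1) = -0.3526

For an MA(q) process with theta_0 = 1, the autocovariance is
  gamma(k) = sigma^2 * sum_{i=0..q-k} theta_i * theta_{i+k},
and rho(k) = gamma(k) / gamma(0). Sigma^2 cancels.
  numerator   = (1)*(-0.411) + (-0.411)*(0.06) + (0.06)*(-0.35) = -0.45666.
  denominator = (1)^2 + (-0.411)^2 + (0.06)^2 + (-0.35)^2 = 1.295021.
  rho(1) = -0.45666 / 1.295021 = -0.3526.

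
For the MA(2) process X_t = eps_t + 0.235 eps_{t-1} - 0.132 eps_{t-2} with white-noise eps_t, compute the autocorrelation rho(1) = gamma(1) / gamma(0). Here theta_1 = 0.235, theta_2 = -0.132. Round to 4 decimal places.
\rho(1) = 0.1902

For an MA(q) process with theta_0 = 1, the autocovariance is
  gamma(k) = sigma^2 * sum_{i=0..q-k} theta_i * theta_{i+k},
and rho(k) = gamma(k) / gamma(0). Sigma^2 cancels.
  numerator   = (1)*(0.235) + (0.235)*(-0.132) = 0.20398.
  denominator = (1)^2 + (0.235)^2 + (-0.132)^2 = 1.072649.
  rho(1) = 0.20398 / 1.072649 = 0.1902.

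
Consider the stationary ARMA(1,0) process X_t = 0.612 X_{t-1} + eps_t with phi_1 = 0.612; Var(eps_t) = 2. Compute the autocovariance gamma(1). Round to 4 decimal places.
\gamma(1) = 1.9570

Multiply the model equation by X_{t-k} and take expectations. With theta_0 = psi_0 = 1 and psi_j the MA(infinity) weights, this gives
  gamma(k) - sum_i phi_i gamma(k-i) = c_k,
  c_k = sigma^2 * sum_{j=k..q} theta_j psi_{j-k}   (c_k = 0 for k > q),
using gamma(-m) = gamma(m).
Pure AR (q = 0): c_0 = sigma^2 = 2, c_k = 0 for k >= 1.
Equations for k = 0 and k = 1 (AR order 1):
  gamma(0) = phi_1 gamma(1) + c_0
  gamma(1) = phi_1 gamma(0) + c_1
Substituting the second into the first: gamma(0) (1 - phi_1^2) = c_0 + phi_1 c_1, so
  gamma(0) = c_0 / (1 - phi_1^2) = 2 / (1 - (0.612)^2) = 2 / 0.625456 = 3.197667.
  gamma(1) = phi_1 gamma(0) = (0.612)(3.197667) = 1.956972.
Therefore gamma(1) = 1.9570 (to 4 decimal places).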